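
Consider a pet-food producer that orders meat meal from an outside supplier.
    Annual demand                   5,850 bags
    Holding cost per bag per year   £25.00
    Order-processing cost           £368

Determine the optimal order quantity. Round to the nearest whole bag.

415 bags

2DS/H = 2·5,850·368/25 = 172,224.00
EOQ = √172,224.00 ≈ 415.00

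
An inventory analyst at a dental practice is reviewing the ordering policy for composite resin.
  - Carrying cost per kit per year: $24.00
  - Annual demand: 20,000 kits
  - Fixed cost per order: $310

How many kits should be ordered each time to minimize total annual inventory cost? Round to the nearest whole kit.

EOQ = √(2DS/H) = √(2 × 20,000 × 310 / 24)
    = √(516,666.67) ≈ 718.80

719 kits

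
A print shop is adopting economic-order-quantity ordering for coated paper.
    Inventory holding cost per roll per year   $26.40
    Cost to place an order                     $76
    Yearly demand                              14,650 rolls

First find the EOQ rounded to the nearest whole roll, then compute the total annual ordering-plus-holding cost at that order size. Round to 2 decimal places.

$7,667.31

Q* = √(2·D·S / H) = √(2·14,650·76 / 26.4) = √84,348.5 ≈ 290.43 → Q = 290 rolls
Orders/yr = 14,650/290 = 50.517; ordering cost = 50.517 × $76 = $3,839.31
Average inventory = 290/2 = 145; holding cost = 145 × $26.4 = $3,828.00
Total = $3,839.31 + $3,828.00 = $7,667.31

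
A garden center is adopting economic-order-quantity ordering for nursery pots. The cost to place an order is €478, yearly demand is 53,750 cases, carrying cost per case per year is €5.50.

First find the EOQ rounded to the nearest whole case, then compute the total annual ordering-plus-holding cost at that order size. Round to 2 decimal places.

2DS/H = 2·53,750·478/5.5 = 9,342,727.27
EOQ = √9,342,727.27 ≈ 3,056.59 → Q = 3,057 cases
Ordering: D/Q × S = 53,750/3,057 × €478 = €8,404.48
Holding:  Q/2 × H = 3,057/2 × €5.5 = €8,406.75
Total = €8,404.48 + €8,406.75 = €16,811.23

€16,811.23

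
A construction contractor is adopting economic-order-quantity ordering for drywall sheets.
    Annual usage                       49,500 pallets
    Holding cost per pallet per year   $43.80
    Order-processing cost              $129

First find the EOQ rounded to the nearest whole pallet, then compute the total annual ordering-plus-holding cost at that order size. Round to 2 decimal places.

$23,651.00

Q* = √(2·D·S / H) = √(2·49,500·129 / 43.8) = √291,575.3 ≈ 539.98 → Q = 540 pallets
Orders/yr = 49,500/540 = 91.667; ordering cost = 91.667 × $129 = $11,825.00
Average inventory = 540/2 = 270; holding cost = 270 × $43.8 = $11,826.00
Total = $11,825.00 + $11,826.00 = $23,651.00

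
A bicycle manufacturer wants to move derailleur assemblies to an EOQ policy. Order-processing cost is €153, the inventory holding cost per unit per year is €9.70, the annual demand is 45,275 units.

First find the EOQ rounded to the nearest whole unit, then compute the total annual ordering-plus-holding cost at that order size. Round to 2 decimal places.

€11,592.47

Optimal lot size Q* = (2 × 45,275 × €153 / €9.7)^½ ≈ 1,195.10 → Q = 1,195 units
Orders/yr = 45,275/1,195 = 37.887; ordering cost = 37.887 × €153 = €5,796.72
Average inventory = 1,195/2 = 597.5; holding cost = 597.5 × €9.7 = €5,795.75
Total = €5,796.72 + €5,795.75 = €11,592.47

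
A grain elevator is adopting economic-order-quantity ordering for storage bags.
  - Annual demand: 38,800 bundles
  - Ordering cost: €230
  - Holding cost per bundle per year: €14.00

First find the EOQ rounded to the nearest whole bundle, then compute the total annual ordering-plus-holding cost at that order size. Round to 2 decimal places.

Optimal lot size Q* = (2 × 38,800 × €230 / €14)^½ ≈ 1,129.10 → Q = 1,129 bundles
Ordering: D/Q × S = 38,800/1,129 × €230 = €7,904.34
Holding:  Q/2 × H = 1,129/2 × €14 = €7,903.00
Total = €7,904.34 + €7,903.00 = €15,807.34

€15,807.34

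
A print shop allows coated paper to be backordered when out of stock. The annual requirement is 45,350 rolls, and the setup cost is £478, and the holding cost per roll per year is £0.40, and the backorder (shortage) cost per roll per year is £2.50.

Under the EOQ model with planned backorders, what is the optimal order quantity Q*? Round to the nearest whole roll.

11,213 rolls

Basic EOQ = √(2·45,350·478/0.4) = 10,410.884
Backorder adjustment √((H+b)/b) = √((0.4+2.5)/2.5) = 1.0770
Q* = 10,410.884 × 1.0770 ≈ 11,212.86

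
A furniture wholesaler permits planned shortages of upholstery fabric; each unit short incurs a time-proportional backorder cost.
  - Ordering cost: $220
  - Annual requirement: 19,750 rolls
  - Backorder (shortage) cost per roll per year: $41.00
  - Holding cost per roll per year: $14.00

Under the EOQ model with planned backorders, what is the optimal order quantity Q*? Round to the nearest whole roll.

Basic EOQ = √(2·19,750·220/14) = 787.854
Backorder adjustment √((H+b)/b) = √((14+41)/41) = 1.1582
Q* = 787.854 × 1.1582 ≈ 912.51

913 rolls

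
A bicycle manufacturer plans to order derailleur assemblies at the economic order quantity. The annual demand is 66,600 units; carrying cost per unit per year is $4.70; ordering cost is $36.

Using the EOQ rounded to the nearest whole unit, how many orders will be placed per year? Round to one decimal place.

2DS/H = 2·66,600·36/4.7 = 1,020,255.32
EOQ = √1,020,255.32 ≈ 1,010.08 → Q = 1,010
N = D/Q = 66,600/1,010 ≈ 65.941 orders/yr

65.9 orders per year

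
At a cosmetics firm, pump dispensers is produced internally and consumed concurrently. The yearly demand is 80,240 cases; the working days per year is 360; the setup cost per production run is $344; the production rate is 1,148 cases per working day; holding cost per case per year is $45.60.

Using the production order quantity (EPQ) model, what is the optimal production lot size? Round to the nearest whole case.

Daily demand d = 80,240/360 = 222.889; p = 1148; 1 − d/p = 0.80585
EPQ = √(2DS / (H(1 − d/p)))
    = √(2 × 80,240 × 344 / (45.6 × 0.80585)) ≈ 1,225.69

1,226 cases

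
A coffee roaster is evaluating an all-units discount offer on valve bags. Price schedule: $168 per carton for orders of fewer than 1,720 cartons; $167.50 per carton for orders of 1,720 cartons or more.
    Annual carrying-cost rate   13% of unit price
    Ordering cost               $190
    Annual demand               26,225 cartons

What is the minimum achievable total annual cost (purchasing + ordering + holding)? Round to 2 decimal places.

$4,414,310.95

H₁ = 13%×$168 = $21.8400;  H₂ = 13%×$167.50 = $21.7750
EOQ₁ = √(2×26,225×190/21.8400) = 675.50  (< 1,720, feasible at tier 1)
EOQ₂ = √(2×26,225×190/21.7750) = 676.50  (< 1,720 → use Q = 1,720 at tier-2 price)
TC(tier 1 (EOQ₁), Q≈675.5) = $4,420,552.85
TC(tier 2, Q≈1,720.0) = $4,414,310.95
Minimum at tier 2: $4,414,310.95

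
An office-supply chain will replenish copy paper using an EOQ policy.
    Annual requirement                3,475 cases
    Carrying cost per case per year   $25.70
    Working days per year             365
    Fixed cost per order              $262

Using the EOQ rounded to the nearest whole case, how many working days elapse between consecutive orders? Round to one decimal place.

Optimal lot size Q* = (2 × 3,475 × $262 / $25.7)^½ ≈ 266.18 → Q = 266 cases
T = Q/D × 365 days = 266/3,475 × 365 = 27.940 days

27.9 days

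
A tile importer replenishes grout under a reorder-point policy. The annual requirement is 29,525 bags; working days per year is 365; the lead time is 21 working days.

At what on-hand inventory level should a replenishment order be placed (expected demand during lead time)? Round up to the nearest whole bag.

1,699 bags

Daily demand d = 29,525 / 365 = 80.890 bags/day
Demand during lead time = 80.890 × 21 = 1,698.70
Reorder point = 1,698.70 → round up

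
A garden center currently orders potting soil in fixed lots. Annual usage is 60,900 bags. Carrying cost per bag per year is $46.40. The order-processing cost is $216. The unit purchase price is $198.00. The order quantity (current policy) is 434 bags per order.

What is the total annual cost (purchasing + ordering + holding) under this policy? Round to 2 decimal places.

Orders/yr = 60,900/434 = 140.323; ordering cost = 140.323 × $216 = $30,309.68
Average inventory = 434/2 = 217; holding cost = 217 × $46.4 = $10,068.80
Purchase cost = D·C = 60,900 × 198 = $12,058,200.00
Total = $30,309.68 + $10,068.80 + $12,058,200.00 = $12,098,578.48

$12,098,578.48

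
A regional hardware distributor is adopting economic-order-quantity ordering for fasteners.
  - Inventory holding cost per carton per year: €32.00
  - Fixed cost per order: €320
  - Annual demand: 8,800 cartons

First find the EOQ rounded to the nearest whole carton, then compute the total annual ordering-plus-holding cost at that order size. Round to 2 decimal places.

2DS/H = 2·8,800·320/32 = 176,000.00
EOQ = √176,000.00 ≈ 419.52 → Q = 420 cartons
Annual ordering cost = (D/Q)·S = (8,800/420) × 320 = €6,704.76
Annual holding cost  = (Q/2)·H = (420/2) × 32 = €6,720.00
Total = €6,704.76 + €6,720.00 = €13,424.76

€13,424.76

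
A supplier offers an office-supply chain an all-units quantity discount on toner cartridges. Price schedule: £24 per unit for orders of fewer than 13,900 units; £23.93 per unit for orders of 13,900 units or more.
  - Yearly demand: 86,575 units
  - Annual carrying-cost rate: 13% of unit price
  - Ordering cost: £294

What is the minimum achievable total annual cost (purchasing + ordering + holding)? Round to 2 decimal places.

H₁ = 13%×£24 = £3.1200;  H₂ = 13%×£23.93 = £3.1109
EOQ₁ = √(2×86,575×294/3.1200) = 4,039.31  (< 13,900, feasible at tier 1)
EOQ₂ = √(2×86,575×294/3.1109) = 4,045.22  (< 13,900 → use Q = 13,900 at tier-2 price)
TC(tier 1 (EOQ₁), Q≈4,039.3) = £2,090,402.66
TC(tier 2, Q≈13,900.0) = £2,095,191.66
Minimum at tier 1 (EOQ₁): £2,090,402.66

£2,090,402.66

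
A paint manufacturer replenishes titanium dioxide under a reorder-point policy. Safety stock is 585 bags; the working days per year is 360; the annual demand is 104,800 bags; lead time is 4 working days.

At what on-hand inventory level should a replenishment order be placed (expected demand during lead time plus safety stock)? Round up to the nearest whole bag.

1,750 bags

Daily demand d = 104,800 / 360 = 291.111 bags/day
Demand during lead time = 291.111 × 4 = 1,164.44
Reorder point = 1,164.44 + 585 = 1,749.44 → round up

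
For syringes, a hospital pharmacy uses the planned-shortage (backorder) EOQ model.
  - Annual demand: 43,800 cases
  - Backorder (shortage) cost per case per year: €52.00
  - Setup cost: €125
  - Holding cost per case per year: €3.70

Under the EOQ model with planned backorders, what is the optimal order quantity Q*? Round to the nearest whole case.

1,780 cases

Q* = √(2DS/H) · √((H + b)/b)
   = √(2 × 43,800 × 125 / 3.7) · √((3.7 + 52) / 52)
   = 1,720.308 × 1.0350 ≈ 1,780.46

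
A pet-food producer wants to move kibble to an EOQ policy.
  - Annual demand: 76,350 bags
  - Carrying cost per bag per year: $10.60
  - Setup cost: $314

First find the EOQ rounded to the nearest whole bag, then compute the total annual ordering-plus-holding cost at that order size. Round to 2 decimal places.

$22,544.33

Optimal lot size Q* = (2 × 76,350 × $314 / $10.6)^½ ≈ 2,126.82 → Q = 2,127 bags
Ordering: D/Q × S = 76,350/2,127 × $314 = $11,271.23
Holding:  Q/2 × H = 2,127/2 × $10.6 = $11,273.10
Total = $11,271.23 + $11,273.10 = $22,544.33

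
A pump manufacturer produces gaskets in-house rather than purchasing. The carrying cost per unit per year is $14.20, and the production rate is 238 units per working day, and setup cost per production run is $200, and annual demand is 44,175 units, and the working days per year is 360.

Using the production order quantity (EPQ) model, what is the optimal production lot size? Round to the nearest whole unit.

d = 44,175/360 = 122.7083 units/day;  effective holding cost H(1 − d/p) = 14.2·(1 − 122.7083/238) = 6.87875
Q* = √(2DS / H_eff) = √(2·44,175·200 / 6.87875) ≈ 1,602.74

1,603 units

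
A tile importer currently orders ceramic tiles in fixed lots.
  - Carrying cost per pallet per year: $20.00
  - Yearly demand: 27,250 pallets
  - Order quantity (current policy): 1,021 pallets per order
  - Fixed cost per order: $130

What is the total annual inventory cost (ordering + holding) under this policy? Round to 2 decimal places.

$13,679.64

Ordering: D/Q × S = 27,250/1,021 × $130 = $3,469.64
Holding:  Q/2 × H = 1,021/2 × $20 = $10,210.00
Total = $3,469.64 + $10,210.00 = $13,679.64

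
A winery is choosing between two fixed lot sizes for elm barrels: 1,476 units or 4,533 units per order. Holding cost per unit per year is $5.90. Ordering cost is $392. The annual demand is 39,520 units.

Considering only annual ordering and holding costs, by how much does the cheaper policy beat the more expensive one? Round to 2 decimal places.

Annual cost at Q: ordering D·S/Q plus holding Q·H/2.
TC(1,476) = (39,520/1,476)×392 + (1,476/2)×5.9 = $14,850.03
TC(4,533) = (39,520/4,533)×392 + (4,533/2)×5.9 = $16,789.92
Lots of 1,476 are cheaper by $1,939.89.

$1,939.89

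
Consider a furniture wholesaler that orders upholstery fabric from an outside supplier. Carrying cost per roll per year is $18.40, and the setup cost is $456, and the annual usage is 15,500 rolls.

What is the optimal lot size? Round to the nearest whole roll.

Q* = √(2·D·S / H) = √(2·15,500·456 / 18.4) = √768,260.9 ≈ 876.50

877 rolls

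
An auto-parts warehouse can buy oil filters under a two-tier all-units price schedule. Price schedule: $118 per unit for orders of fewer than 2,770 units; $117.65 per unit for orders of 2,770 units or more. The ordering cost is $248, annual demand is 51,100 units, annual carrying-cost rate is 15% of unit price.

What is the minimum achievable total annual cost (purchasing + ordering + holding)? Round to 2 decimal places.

H₁ = 15%×$118 = $17.7000;  H₂ = 15%×$117.65 = $17.6475
EOQ₁ = √(2×51,100×248/17.7000) = 1,196.64  (< 2,770, feasible at tier 1)
EOQ₂ = √(2×51,100×248/17.6475) = 1,198.42  (< 2,770 → use Q = 2,770 at tier-2 price)
TC(tier 1 (EOQ₁), Q≈1,196.6) = $6,050,980.58
TC(tier 2, Q≈2,770.0) = $6,040,931.81
Minimum at tier 2: $6,040,931.81

$6,040,931.81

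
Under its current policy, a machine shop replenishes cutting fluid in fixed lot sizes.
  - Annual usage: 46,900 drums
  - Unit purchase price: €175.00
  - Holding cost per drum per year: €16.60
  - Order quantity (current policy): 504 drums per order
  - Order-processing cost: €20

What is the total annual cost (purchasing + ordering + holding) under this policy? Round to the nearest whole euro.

Orders/yr = 46,900/504 = 93.056; ordering cost = 93.056 × €20 = €1,861.11
Average inventory = 504/2 = 252; holding cost = 252 × €16.6 = €4,183.20
Purchase cost = D·C = 46,900 × 175 = €8,207,500.00
Total = €1,861.11 + €4,183.20 + €8,207,500.00 = €8,213,544.31

€8,213,544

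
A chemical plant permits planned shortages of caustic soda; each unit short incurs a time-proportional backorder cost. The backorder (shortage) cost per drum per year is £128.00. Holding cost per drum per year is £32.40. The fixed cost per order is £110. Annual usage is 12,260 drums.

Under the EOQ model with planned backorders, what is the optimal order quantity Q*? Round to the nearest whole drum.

Basic EOQ = √(2·12,260·110/32.4) = 288.525
Backorder adjustment √((H+b)/b) = √((32.4+128)/128) = 1.1194
Q* = 288.525 × 1.1194 ≈ 322.98

323 drums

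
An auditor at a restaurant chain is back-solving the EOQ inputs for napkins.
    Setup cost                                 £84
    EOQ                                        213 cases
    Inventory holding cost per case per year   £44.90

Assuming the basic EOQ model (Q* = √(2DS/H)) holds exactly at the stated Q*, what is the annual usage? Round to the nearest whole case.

Since Q* = (2DS/H)^½, squaring gives Q*²·H = 2DS.
D = Q²H / (2S) = 213² × 44.9 / (2 × 84) = 12,125.41

12,125 cases per year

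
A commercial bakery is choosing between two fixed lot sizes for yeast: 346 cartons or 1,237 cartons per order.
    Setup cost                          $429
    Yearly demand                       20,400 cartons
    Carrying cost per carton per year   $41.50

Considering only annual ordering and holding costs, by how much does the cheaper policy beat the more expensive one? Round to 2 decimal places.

TC(Q) = (D/Q)S + (Q/2)H
TC(346) = (20,400/346)×429 + (346/2)×41.5 = $32,473.14
TC(1,237) = (20,400/1,237)×429 + (1,237/2)×41.5 = $32,742.61
Cheaper: Q = 346.  Difference = $269.47

$269.47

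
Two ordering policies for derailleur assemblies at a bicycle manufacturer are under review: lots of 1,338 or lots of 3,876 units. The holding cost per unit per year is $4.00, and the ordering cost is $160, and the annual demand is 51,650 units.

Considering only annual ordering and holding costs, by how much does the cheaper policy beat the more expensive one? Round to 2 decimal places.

Annual cost at Q: ordering D·S/Q plus holding Q·H/2.
TC(1,338) = (51,650/1,338)×160 + (1,338/2)×4 = $8,852.38
TC(3,876) = (51,650/3,876)×160 + (3,876/2)×4 = $9,884.09
|ΔTC| = |$8,852.38 − $9,884.09| = $1,031.71

$1,031.71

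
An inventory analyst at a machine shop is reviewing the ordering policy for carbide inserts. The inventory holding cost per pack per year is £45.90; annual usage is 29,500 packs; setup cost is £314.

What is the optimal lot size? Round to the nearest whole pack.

Q* = √(2·D·S / H) = √(2·29,500·314 / 45.9) = √403,616.6 ≈ 635.31

635 packs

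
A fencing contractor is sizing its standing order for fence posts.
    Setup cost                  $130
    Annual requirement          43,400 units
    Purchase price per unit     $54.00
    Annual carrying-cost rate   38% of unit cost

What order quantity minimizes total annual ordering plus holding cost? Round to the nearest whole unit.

742 units

Carrying cost H = $54 × 38% = $20.5200/unit/yr
EOQ = √(2DS/H) = √(2 × 43,400 × 130 / 20.52)
    = √(549,902.53) ≈ 741.55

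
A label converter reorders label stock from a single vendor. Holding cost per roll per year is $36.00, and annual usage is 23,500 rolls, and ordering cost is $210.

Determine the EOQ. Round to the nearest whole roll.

524 rolls

2DS/H = 2·23,500·210/36 = 274,166.67
EOQ = √274,166.67 ≈ 523.61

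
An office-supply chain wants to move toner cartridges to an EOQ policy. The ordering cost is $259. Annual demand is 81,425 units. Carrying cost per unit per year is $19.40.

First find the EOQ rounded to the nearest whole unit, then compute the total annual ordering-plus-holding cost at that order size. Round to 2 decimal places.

Optimal lot size Q* = (2 × 81,425 × $259 / $19.4)^½ ≈ 1,474.49 → Q = 1,474 units
Orders/yr = 81,425/1,474 = 55.241; ordering cost = 55.241 × $259 = $14,307.38
Average inventory = 1,474/2 = 737; holding cost = 737 × $19.4 = $14,297.80
Total = $14,307.38 + $14,297.80 = $28,605.18

$28,605.18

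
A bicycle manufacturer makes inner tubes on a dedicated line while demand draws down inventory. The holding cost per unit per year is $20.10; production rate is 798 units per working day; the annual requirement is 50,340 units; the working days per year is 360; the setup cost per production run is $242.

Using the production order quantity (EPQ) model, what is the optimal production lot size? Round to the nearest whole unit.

1,212 units

d = 50,340/360 = 139.8333 units/day;  effective holding cost H(1 − d/p) = 20.1·(1 − 139.8333/798) = 16.57788
Q* = √(2DS / H_eff) = √(2·50,340·242 / 16.57788) ≈ 1,212.31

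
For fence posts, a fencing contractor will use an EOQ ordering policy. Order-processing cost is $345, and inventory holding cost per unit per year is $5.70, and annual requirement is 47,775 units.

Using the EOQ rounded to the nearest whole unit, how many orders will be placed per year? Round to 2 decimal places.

Q* = √(2·D·S / H) = √(2·47,775·345 / 5.7) = √5,783,289.5 ≈ 2,404.85 → Q = 2,405
Orders per year = D/Q = 47,775 / 2,405 = 19.865

19.86 orders per year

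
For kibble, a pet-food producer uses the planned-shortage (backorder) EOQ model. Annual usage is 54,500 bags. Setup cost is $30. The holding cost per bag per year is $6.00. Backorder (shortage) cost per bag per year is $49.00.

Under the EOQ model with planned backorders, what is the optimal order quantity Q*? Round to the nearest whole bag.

782 bags

Basic EOQ = √(2·54,500·30/6) = 738.241
Backorder adjustment √((H+b)/b) = √((6+49)/49) = 1.0595
Q* = 738.241 × 1.0595 ≈ 782.13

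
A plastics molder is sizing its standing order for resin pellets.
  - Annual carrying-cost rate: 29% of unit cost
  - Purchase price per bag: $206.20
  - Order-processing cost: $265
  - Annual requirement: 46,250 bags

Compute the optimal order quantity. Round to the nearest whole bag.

Holding cost per bag per year: H = 29% × $206.2 = $59.7980
Optimal lot size Q* = (2 × 46,250 × $265 / $59.798)^½ ≈ 640.25

640 bags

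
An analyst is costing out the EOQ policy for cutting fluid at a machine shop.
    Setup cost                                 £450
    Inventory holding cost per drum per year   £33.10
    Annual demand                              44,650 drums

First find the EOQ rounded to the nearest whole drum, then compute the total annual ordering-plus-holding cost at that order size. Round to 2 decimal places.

EOQ = √(2DS/H) = √(2 × 44,650 × 450 / 33.1)
    = √(1,214,048.34) ≈ 1,101.84 → Q = 1,102 drums
Annual ordering cost = (D/Q)·S = (44,650/1,102) × 450 = £18,232.76
Annual holding cost  = (Q/2)·H = (1,102/2) × 33.1 = £18,238.10
Total = £18,232.76 + £18,238.10 = £36,470.86

£36,470.86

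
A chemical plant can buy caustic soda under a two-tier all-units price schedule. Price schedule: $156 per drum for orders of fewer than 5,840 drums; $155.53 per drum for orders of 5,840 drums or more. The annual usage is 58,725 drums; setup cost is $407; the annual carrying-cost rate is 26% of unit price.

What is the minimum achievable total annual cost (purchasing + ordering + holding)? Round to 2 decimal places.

$9,205,132.43

H₁ = 26%×$156 = $40.5600;  H₂ = 26%×$155.53 = $40.4378
EOQ₁ = √(2×58,725×407/40.5600) = 1,085.61  (< 5,840, feasible at tier 1)
EOQ₂ = √(2×58,725×407/40.4378) = 1,087.25  (< 5,840 → use Q = 5,840 at tier-2 price)
TC(tier 1 (EOQ₁), Q≈1,085.6) = $9,205,132.43
TC(tier 2, Q≈5,840.0) = $9,255,670.28
Minimum at tier 1 (EOQ₁): $9,205,132.43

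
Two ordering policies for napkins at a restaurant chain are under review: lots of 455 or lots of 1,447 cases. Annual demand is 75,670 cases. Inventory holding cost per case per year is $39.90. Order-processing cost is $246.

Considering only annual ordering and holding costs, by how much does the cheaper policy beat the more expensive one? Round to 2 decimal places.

TC(Q) = (D/Q)S + (Q/2)H
TC(455) = (75,670/455)×246 + (455/2)×39.9 = $49,988.94
TC(1,447) = (75,670/1,447)×246 + (1,447/2)×39.9 = $41,732.07
|ΔTC| = |$49,988.94 − $41,732.07| = $8,256.87

$8,256.87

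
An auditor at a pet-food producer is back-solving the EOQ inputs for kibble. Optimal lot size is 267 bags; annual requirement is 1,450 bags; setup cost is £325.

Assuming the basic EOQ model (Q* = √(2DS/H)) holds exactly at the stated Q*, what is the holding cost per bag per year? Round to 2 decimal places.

£13.22

Since Q* = (2DS/H)^½, squaring gives Q*²·H = 2DS.
H = 2DS / Q² = 2 × 1,450 × 325 / 267² = 13.2208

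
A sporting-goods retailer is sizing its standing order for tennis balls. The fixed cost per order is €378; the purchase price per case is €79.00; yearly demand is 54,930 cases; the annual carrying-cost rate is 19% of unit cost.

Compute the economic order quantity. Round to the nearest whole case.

H = i·C = 0.19 × €79 = €15.0100 per case-year
2DS/H = 2·54,930·378/15.01 = 2,766,627.58
EOQ = √2,766,627.58 ≈ 1,663.32

1,663 cases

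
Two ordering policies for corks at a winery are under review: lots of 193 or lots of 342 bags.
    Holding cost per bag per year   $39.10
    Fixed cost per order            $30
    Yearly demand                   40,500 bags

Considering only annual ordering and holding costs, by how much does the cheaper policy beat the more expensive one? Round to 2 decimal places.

$170.24

TC(Q) = (D/Q)S + (Q/2)H
TC(193) = (40,500/193)×30 + (193/2)×39.1 = $10,068.49
TC(342) = (40,500/342)×30 + (342/2)×39.1 = $10,238.73
|ΔTC| = |$10,068.49 − $10,238.73| = $170.24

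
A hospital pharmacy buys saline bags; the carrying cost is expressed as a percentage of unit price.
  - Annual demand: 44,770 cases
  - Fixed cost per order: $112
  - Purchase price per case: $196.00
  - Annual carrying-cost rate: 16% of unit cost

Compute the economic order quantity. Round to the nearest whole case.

565 cases

H = i·C = 0.16 × $196 = $31.3600 per case-year
2DS/H = 2·44,770·112/31.36 = 319,785.71
EOQ = √319,785.71 ≈ 565.50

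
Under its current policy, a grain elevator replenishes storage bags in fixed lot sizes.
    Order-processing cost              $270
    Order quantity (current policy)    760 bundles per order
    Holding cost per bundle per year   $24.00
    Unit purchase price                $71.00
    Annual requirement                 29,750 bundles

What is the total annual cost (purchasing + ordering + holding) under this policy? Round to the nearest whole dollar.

Annual ordering cost = (D/Q)·S = (29,750/760) × 270 = $10,569.08
Annual holding cost  = (Q/2)·H = (760/2) × 24 = $9,120.00
Purchase cost = D·C = 29,750 × 71 = $2,112,250.00
Total = $10,569.08 + $9,120.00 + $2,112,250.00 = $2,131,939.08

$2,131,939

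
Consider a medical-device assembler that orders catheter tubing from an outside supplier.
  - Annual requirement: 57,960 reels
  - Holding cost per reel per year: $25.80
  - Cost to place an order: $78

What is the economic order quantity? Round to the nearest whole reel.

Optimal lot size Q* = (2 × 57,960 × $78 / $25.8)^½ ≈ 591.99

592 reels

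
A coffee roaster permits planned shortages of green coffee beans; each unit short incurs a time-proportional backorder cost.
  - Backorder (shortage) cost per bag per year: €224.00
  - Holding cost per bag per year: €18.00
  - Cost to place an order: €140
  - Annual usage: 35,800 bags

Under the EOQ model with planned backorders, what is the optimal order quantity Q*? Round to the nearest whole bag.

Basic EOQ = √(2·35,800·140/18) = 746.250
Backorder adjustment √((H+b)/b) = √((18+224)/224) = 1.0394
Q* = 746.250 × 1.0394 ≈ 775.65

776 bags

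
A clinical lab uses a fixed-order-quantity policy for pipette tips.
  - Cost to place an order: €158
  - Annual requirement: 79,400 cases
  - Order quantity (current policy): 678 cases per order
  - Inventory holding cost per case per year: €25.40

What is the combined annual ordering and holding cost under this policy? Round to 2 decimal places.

Orders/yr = 79,400/678 = 117.109; ordering cost = 117.109 × €158 = €18,503.24
Average inventory = 678/2 = 339; holding cost = 339 × €25.4 = €8,610.60
Total = €18,503.24 + €8,610.60 = €27,113.84

€27,113.84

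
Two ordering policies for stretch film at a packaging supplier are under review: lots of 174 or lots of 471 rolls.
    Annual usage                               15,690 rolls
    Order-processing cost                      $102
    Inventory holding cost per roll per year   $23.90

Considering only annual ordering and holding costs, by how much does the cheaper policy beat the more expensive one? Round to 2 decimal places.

For each Q, cost = (D/Q)·S + (Q/2)·H.
TC(174) = (15,690/174)×102 + (174/2)×23.9 = $11,276.89
TC(471) = (15,690/471)×102 + (471/2)×23.9 = $9,026.28
|ΔTC| = |$11,276.89 − $9,026.28| = $2,250.60

$2,250.60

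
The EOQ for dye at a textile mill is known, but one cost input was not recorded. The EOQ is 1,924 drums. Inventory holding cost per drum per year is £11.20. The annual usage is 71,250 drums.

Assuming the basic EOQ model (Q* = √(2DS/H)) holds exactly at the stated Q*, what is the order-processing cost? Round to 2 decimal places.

£290.95

From Q* = √(2DS/H) ⇒ Q*² = 2DS/H.
S = Q²H / (2D) = 1,924² × 11.2 / (2 × 71,250) = 290.9466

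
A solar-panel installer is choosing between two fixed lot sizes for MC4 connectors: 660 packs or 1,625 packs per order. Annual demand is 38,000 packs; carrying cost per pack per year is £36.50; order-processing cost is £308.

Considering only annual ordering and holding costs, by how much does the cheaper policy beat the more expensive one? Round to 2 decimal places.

For each Q, cost = (D/Q)·S + (Q/2)·H.
TC(660) = (38,000/660)×308 + (660/2)×36.5 = £29,778.33
TC(1,625) = (38,000/1,625)×308 + (1,625/2)×36.5 = £36,858.71
Lots of 660 are cheaper by £7,080.38.

£7,080.38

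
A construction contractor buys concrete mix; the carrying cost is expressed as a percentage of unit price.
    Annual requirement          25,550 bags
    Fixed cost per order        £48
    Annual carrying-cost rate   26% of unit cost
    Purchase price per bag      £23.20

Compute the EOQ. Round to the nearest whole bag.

638 bags

Carrying cost H = £23.2 × 26% = £6.0320/bag/yr
EOQ = √(2DS/H) = √(2 × 25,550 × 48 / 6.032)
    = √(406,631.30) ≈ 637.68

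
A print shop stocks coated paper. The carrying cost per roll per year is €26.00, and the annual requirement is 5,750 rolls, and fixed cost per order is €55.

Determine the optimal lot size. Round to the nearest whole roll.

Q* = √(2·D·S / H) = √(2·5,750·55 / 26) = √24,326.9 ≈ 155.97

156 rolls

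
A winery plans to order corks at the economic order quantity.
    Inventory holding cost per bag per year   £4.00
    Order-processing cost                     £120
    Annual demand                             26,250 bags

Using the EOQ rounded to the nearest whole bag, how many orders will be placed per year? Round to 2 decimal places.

EOQ = √(2DS/H) = √(2 × 26,250 × 120 / 4)
    = √(1,575,000.00) ≈ 1,254.99 → Q = 1,255
N = D/Q = 26,250/1,255 ≈ 20.916 orders/yr

20.92 orders per year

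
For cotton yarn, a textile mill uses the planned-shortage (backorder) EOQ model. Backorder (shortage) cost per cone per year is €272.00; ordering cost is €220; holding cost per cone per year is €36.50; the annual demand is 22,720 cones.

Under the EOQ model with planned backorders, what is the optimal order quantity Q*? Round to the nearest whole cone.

Q* = √(2DS/H) · √((H + b)/b)
   = √(2 × 22,720 × 220 / 36.5) · √((36.5 + 272) / 272)
   = 523.340 × 1.0650 ≈ 557.35

557 cones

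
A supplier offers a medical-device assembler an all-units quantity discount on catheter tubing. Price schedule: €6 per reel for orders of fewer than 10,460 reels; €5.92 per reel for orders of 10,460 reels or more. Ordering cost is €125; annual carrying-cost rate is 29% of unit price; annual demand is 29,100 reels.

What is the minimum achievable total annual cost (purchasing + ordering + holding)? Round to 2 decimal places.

H₁ = 29%×€6 = €1.7400;  H₂ = 29%×€5.92 = €1.7168
EOQ₁ = √(2×29,100×125/1.7400) = 2,044.76  (< 10,460, feasible at tier 1)
EOQ₂ = √(2×29,100×125/1.7168) = 2,058.53  (< 10,460 → use Q = 10,460 at tier-2 price)
TC(tier 1 (EOQ₁), Q≈2,044.8) = €178,157.88
TC(tier 2, Q≈10,460.0) = €181,598.62
Minimum at tier 1 (EOQ₁): €178,157.88

€178,157.88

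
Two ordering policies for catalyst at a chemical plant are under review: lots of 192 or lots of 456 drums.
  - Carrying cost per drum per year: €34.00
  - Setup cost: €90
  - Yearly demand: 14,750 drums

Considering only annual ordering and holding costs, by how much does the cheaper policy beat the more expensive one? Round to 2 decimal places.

For each Q, cost = (D/Q)·S + (Q/2)·H.
TC(192) = (14,750/192)×90 + (192/2)×34 = €10,178.06
TC(456) = (14,750/456)×90 + (456/2)×34 = €10,663.18
Lots of 192 are cheaper by €485.12.

€485.12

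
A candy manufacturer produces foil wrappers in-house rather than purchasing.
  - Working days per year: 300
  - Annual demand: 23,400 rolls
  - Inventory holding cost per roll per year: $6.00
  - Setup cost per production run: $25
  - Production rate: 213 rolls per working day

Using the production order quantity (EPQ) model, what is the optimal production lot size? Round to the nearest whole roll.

555 rolls

d = 23,400/300 = 78.0000 rolls/day;  effective holding cost H(1 − d/p) = 6·(1 − 78.0000/213) = 3.80282
Q* = √(2DS / H_eff) = √(2·23,400·25 / 3.80282) ≈ 554.68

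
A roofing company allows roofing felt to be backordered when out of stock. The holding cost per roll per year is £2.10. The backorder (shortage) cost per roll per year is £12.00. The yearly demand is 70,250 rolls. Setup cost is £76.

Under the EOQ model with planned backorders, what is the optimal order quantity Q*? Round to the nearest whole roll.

Q* = √(2DS/H) · √((H + b)/b)
   = √(2 × 70,250 × 76 / 2.1) · √((2.1 + 12) / 12)
   = 2,254.942 × 1.0840 ≈ 2,444.30

2,444 rolls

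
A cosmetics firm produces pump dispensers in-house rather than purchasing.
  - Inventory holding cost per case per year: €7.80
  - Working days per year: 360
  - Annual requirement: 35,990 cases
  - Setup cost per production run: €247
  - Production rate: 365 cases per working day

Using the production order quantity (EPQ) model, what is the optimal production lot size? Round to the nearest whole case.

d = 35,990/360 = 99.9722 cases/day;  effective holding cost H(1 − d/p) = 7.8·(1 − 99.9722/365) = 5.66361
Q* = √(2DS / H_eff) = √(2·35,990·247 / 5.66361) ≈ 1,771.77

1,772 cases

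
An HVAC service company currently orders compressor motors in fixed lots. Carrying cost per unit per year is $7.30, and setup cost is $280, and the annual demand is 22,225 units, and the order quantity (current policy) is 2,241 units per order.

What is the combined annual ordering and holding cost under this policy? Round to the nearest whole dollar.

$10,957

Annual ordering cost = (D/Q)·S = (22,225/2,241) × 280 = $2,776.89
Annual holding cost  = (Q/2)·H = (2,241/2) × 7.3 = $8,179.65
Total = $2,776.89 + $8,179.65 = $10,956.54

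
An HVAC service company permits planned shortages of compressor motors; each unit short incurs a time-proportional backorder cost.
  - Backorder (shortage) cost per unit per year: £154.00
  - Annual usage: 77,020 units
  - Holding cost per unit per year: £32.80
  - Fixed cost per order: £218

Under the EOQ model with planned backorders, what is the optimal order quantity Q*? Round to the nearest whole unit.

1,114 units

Basic EOQ = √(2·77,020·218/32.8) = 1,011.831
Backorder adjustment √((H+b)/b) = √((32.8+154)/154) = 1.1014
Q* = 1,011.831 × 1.1014 ≈ 1,114.39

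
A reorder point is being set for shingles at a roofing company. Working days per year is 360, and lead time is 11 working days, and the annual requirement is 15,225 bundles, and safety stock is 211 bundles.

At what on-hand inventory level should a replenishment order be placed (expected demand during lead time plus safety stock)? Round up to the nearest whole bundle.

677 bundles

Daily demand d = 15,225 / 360 = 42.292 bundles/day
Demand during lead time = 42.292 × 11 = 465.21
Reorder point = 465.21 + 211 = 676.21 → round up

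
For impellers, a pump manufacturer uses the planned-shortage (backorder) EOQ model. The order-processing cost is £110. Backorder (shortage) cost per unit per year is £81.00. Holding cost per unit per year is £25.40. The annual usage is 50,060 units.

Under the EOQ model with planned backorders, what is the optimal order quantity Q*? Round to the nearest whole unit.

Basic EOQ = √(2·50,060·110/25.4) = 658.476
Backorder adjustment √((H+b)/b) = √((25.4+81)/81) = 1.1461
Q* = 658.476 × 1.1461 ≈ 754.69

755 units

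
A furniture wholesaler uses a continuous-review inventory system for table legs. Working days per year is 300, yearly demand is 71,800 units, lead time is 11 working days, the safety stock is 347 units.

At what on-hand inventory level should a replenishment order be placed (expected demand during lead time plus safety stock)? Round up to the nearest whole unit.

Daily demand d = 71,800 / 300 = 239.333 units/day
Demand during lead time = 239.333 × 11 = 2,632.67
Reorder point = 2,632.67 + 347 = 2,979.67 → round up

2,980 units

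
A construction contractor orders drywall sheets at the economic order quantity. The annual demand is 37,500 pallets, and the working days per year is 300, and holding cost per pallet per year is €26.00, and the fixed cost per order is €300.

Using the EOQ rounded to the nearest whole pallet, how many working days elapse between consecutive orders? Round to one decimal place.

7.4 days

Q* = √(2·D·S / H) = √(2·37,500·300 / 26) = √865,384.6 ≈ 930.26 → Q = 930 pallets
Days between orders = 300 / (D/Q) = 300 / 40.323 ≈ 7.440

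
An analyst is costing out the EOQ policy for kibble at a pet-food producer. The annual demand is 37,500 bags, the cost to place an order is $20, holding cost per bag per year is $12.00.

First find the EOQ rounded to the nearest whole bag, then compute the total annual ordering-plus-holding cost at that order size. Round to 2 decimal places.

$4,242.64

Optimal lot size Q* = (2 × 37,500 × $20 / $12)^½ ≈ 353.55 → Q = 354 bags
Orders/yr = 37,500/354 = 105.932; ordering cost = 105.932 × $20 = $2,118.64
Average inventory = 354/2 = 177; holding cost = 177 × $12 = $2,124.00
Total = $2,118.64 + $2,124.00 = $4,242.64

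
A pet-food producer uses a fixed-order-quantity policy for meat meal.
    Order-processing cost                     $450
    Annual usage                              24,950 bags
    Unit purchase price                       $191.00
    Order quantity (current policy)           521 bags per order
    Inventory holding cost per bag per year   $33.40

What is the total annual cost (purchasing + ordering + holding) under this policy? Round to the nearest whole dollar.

Annual ordering cost = (D/Q)·S = (24,950/521) × 450 = $21,549.90
Annual holding cost  = (Q/2)·H = (521/2) × 33.4 = $8,700.70
Purchase cost = D·C = 24,950 × 191 = $4,765,450.00
Total = $21,549.90 + $8,700.70 + $4,765,450.00 = $4,795,700.60

$4,795,701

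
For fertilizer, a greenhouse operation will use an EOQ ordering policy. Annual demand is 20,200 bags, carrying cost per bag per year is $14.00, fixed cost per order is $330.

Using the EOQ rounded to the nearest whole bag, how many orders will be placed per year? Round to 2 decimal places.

EOQ = √(2DS/H) = √(2 × 20,200 × 330 / 14)
    = √(952,285.71) ≈ 975.85 → Q = 976
Orders per year = D/Q = 20,200 / 976 = 20.697

20.70 orders per year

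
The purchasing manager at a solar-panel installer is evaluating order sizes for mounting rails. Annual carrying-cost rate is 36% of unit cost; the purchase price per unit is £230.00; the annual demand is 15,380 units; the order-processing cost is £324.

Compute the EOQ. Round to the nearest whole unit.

Carrying cost H = £230 × 36% = £82.8000/unit/yr
EOQ = √(2DS/H) = √(2 × 15,380 × 324 / 82.8)
    = √(120,365.22) ≈ 346.94

347 units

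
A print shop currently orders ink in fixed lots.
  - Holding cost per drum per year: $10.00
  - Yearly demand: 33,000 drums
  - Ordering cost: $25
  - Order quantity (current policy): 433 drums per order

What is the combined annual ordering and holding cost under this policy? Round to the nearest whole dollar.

$4,070

Ordering: D/Q × S = 33,000/433 × $25 = $1,905.31
Holding:  Q/2 × H = 433/2 × $10 = $2,165.00
Total = $1,905.31 + $2,165.00 = $4,070.31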